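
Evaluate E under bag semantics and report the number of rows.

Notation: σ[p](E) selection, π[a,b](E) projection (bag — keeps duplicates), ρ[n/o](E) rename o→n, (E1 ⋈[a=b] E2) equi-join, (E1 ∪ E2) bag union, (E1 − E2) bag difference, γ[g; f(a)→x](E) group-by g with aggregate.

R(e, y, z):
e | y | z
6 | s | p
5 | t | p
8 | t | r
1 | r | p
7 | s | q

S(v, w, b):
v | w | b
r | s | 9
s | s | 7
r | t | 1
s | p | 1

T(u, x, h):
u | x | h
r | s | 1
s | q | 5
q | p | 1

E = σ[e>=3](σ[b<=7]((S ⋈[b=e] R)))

Subexpression sizes:
  S → 4
  R → 5
  (S ⋈[b=e] R) → 3
  σ[b<=7]((S ⋈[b=e] R)) → 3
  σ[e>=3](σ[b<=7]((S ⋈[b=e] R))) → 1

|E| = 1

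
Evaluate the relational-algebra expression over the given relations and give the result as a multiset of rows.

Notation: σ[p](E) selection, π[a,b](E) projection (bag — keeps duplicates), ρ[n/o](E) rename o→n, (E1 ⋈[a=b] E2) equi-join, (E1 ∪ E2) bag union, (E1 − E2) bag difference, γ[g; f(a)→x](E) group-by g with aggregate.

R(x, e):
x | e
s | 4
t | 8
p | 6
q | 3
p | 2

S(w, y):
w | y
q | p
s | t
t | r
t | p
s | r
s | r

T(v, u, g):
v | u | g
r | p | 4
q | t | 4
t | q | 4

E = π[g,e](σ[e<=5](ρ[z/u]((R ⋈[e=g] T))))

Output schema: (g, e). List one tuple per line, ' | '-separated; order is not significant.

Row counts bottom-up:
  R → 5
  T → 3
  (R ⋈[e=g] T) → 3
  ρ[z/u]((R ⋈[e=g] T)) → 3
  σ[e<=5](ρ[z/u]((R ⋈[e=g] T))) → 3
  π[g,e](σ[e<=5](ρ[z/u]((R ⋈[e=g] T)))) → 3

== RESULT ==
g | e
4 | 4
4 | 4
4 | 4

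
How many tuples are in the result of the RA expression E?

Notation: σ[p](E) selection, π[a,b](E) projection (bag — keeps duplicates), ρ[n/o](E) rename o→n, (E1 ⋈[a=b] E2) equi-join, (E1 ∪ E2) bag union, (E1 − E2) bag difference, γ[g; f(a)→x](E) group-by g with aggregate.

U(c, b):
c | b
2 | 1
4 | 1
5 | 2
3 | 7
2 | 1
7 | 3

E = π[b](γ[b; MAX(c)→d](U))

Subexpression sizes:
  U → 6
  γ[b; MAX(c)→d](U) → 4
  π[b](γ[b; MAX(c)→d](U)) → 4

|E| = 4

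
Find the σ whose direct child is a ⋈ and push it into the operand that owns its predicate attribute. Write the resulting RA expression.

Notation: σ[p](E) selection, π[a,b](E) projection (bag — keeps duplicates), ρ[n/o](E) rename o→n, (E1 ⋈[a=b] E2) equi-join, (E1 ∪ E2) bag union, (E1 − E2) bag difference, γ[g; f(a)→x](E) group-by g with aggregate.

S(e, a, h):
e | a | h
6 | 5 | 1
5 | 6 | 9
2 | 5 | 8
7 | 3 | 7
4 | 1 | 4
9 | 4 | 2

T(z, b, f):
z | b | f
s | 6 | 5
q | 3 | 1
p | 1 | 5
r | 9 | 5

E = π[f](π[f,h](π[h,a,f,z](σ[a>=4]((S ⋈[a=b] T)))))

σ filters on a, owned by the left side.
E' = π[f](π[f,h](π[h,a,f,z]((σ[a>=4](S) ⋈[a=b] T))))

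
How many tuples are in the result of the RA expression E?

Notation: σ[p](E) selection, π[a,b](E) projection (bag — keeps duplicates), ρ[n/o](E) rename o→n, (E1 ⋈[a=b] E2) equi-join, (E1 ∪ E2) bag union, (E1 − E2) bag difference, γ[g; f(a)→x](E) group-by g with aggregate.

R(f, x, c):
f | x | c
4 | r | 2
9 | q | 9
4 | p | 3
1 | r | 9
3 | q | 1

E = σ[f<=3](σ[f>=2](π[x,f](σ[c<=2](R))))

Row counts bottom-up:
  R → 5
  σ[c<=2](R) → 2
  π[x,f](σ[c<=2](R)) → 2
  σ[f>=2](π[x,f](σ[c<=2](R))) → 2
  σ[f<=3](σ[f>=2](π[x,f](σ[c<=2](R)))) → 1

|E| = 1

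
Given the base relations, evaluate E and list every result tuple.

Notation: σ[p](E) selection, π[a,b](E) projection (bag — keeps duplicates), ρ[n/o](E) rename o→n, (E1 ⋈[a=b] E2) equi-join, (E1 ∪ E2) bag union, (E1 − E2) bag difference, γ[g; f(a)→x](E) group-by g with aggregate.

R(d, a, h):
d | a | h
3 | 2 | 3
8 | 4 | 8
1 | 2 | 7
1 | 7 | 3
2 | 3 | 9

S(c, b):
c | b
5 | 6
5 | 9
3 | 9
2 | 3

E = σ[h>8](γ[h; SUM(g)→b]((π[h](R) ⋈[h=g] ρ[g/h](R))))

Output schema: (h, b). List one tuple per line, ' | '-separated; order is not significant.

Per-node cardinality:
  R → 5
  π[h](R) → 5
  R → 5
  ρ[g/h](R) → 5
  (π[h](R) ⋈[h=g] ρ[g/h](R)) → 7
  γ[h; SUM(g)→b]((π[h](R) ⋈[h=g] ρ[g/h](R))) → 4
  σ[h>8](γ[h; SUM(g)→b]((π[h](R) ⋈[h=g] ρ[g/h](R)))) → 1

== RESULT ==
h | b
9 | 9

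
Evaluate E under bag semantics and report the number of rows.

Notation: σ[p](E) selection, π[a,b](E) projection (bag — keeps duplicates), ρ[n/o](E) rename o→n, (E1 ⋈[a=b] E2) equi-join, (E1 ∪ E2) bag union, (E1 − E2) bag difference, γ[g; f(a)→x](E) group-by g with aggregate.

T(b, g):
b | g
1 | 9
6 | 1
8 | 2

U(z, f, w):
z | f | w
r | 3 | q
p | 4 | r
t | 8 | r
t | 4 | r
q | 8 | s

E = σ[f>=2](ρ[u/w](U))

Row counts bottom-up:
  U → 5
  ρ[u/w](U) → 5
  σ[f>=2](ρ[u/w](U)) → 5

|E| = 5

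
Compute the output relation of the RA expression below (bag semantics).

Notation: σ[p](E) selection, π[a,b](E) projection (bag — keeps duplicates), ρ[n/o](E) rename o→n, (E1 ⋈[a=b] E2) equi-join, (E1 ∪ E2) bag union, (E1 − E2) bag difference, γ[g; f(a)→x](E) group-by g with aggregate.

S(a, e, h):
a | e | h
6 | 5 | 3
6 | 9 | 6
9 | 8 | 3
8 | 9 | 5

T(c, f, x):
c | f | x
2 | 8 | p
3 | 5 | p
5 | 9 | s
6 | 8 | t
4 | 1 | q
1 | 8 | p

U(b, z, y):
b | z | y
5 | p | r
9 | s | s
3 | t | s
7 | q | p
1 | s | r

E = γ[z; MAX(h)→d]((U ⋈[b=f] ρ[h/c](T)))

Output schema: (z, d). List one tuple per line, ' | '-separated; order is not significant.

Row counts bottom-up:
  U → 5
  T → 6
  ρ[h/c](T) → 6
  (U ⋈[b=f] ρ[h/c](T)) → 3
  γ[z; MAX(h)→d]((U ⋈[b=f] ρ[h/c](T))) → 2

== RESULT ==
z | d
p | 3
s | 5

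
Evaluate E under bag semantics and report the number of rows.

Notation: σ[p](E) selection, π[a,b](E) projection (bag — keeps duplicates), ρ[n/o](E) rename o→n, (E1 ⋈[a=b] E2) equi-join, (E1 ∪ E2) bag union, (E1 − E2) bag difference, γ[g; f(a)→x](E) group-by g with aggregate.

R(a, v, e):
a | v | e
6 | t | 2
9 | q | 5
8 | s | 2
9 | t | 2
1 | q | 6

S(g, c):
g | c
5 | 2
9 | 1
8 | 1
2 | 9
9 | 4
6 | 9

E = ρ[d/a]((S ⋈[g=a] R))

Per-node cardinality:
  S → 6
  R → 5
  (S ⋈[g=a] R) → 6
  ρ[d/a]((S ⋈[g=a] R)) → 6

|E| = 6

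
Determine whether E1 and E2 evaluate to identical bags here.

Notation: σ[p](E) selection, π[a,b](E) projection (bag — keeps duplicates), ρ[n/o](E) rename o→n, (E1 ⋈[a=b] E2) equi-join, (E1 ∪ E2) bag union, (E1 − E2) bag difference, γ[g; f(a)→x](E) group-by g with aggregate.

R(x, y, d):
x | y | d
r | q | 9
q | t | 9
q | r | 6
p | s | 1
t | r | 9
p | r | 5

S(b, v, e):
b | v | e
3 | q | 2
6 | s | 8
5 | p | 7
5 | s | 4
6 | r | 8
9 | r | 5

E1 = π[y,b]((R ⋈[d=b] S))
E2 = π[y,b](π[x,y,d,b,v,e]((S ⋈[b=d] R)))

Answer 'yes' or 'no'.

E1 per-node cardinality:
  R → 6
  S → 6
  (R ⋈[d=b] S) → 7
  π[y,b]((R ⋈[d=b] S)) → 7
E2 per-node cardinality:
  S → 6
  R → 6
  (S ⋈[b=d] R) → 7
  π[x,y,d,b,v,e]((S ⋈[b=d] R)) → 7
  π[y,b](π[x,y,d,b,v,e]((S ⋈[b=d] R))) → 7

E1 and E2 produce the same multiset:
y | b
q | 9
r | 5
r | 5
r | 6
r | 6
r | 9
t | 9

yes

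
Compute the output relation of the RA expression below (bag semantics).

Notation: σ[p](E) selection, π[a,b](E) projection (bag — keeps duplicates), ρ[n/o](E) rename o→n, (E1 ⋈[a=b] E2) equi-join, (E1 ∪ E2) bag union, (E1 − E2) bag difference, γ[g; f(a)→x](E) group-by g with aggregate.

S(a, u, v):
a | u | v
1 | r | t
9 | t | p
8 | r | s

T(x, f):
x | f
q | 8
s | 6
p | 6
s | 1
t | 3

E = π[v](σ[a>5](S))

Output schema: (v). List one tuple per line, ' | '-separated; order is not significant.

Subexpression sizes:
  S → 3
  σ[a>5](S) → 2
  π[v](σ[a>5](S)) → 2

== RESULT ==
v
p
s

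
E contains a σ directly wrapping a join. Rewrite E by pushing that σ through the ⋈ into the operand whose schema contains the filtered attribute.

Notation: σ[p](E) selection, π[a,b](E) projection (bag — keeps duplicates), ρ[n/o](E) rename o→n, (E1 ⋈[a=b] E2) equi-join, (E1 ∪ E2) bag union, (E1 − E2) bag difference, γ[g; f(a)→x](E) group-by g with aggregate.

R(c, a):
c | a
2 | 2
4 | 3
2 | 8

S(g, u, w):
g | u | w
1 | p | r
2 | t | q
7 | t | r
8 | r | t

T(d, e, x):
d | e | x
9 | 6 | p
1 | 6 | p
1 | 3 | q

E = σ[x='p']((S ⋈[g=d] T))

σ filters on x, owned by the right side.
E' = (S ⋈[g=d] σ[x='p'](T))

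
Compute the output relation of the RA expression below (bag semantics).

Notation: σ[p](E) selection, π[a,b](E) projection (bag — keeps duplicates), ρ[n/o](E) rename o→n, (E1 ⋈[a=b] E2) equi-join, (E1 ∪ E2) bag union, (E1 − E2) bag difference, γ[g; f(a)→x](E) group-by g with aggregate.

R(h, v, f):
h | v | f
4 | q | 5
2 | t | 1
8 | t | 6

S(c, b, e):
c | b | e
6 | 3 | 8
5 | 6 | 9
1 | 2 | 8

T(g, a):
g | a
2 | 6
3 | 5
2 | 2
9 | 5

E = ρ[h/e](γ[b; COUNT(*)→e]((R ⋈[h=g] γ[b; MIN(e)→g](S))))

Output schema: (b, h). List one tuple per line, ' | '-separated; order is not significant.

Per-node cardinality:
  R → 3
  S → 3
  γ[b; MIN(e)→g](S) → 3
  (R ⋈[h=g] γ[b; MIN(e)→g](S)) → 2
  γ[b; COUNT(*)→e]((R ⋈[h=g] γ[b; MIN(e)→g](S))) → 2
  ρ[h/e](γ[b; COUNT(*)→e]((R ⋈[h=g] γ[b; MIN(e)→g](S)))) → 2

== RESULT ==
b | h
2 | 1
3 | 1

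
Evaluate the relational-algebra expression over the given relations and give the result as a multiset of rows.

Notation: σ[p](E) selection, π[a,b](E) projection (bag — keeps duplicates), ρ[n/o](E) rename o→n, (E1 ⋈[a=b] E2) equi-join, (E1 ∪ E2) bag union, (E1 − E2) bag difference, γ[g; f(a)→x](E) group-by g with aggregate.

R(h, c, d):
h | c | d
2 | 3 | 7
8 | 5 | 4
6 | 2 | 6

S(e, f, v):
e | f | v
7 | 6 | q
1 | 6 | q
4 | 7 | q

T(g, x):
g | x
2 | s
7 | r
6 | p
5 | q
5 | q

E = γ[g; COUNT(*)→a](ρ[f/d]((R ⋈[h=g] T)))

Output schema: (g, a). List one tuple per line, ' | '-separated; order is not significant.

Per-node cardinality:
  R → 3
  T → 5
  (R ⋈[h=g] T) → 2
  ρ[f/d]((R ⋈[h=g] T)) → 2
  γ[g; COUNT(*)→a](ρ[f/d]((R ⋈[h=g] T))) → 2

== RESULT ==
g | a
2 | 1
6 | 1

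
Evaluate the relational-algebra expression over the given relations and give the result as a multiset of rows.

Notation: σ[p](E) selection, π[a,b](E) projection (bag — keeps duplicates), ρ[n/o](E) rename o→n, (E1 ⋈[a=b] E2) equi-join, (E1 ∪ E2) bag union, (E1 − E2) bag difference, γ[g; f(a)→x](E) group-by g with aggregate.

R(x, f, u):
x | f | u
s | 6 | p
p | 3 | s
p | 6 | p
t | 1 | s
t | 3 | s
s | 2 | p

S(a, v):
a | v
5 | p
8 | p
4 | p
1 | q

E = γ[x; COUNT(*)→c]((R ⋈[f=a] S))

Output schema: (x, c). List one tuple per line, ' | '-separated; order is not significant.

Stepwise |·|:
  R → 6
  S → 4
  (R ⋈[f=a] S) → 1
  γ[x; COUNT(*)→c]((R ⋈[f=a] S)) → 1

== RESULT ==
x | c
t | 1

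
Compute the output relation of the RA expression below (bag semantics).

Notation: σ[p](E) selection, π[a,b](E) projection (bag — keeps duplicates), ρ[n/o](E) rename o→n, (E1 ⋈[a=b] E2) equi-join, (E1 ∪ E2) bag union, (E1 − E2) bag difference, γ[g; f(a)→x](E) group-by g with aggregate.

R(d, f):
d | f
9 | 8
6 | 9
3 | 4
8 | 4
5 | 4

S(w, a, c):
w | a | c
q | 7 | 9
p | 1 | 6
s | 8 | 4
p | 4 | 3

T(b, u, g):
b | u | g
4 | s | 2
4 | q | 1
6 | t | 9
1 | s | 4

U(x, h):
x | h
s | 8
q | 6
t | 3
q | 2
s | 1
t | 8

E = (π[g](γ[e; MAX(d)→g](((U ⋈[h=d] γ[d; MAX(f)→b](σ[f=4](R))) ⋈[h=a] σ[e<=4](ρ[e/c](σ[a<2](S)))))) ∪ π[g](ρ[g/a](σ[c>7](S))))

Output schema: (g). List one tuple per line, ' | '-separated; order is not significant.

Row counts bottom-up:
  U → 6
  R → 5
  σ[f=4](R) → 3
  γ[d; MAX(f)→b](σ[f=4](R)) → 3
  (U ⋈[h=d] γ[d; MAX(f)→b](σ[f=4](R))) → 3
  S → 4
  σ[a<2](S) → 1
  ρ[e/c](σ[a<2](S)) → 1
  σ[e<=4](ρ[e/c](σ[a<2](S))) → 0
  ((U ⋈[h=d] γ[d; MAX(f)→b](σ[f=4](R))) ⋈[h=a] σ[e<=4](ρ[e/c](σ[a<2](S)))) → 0
  γ[e; MAX(d)→g](((U ⋈[h=d] γ[d; MAX(f)→b](σ[f=4](R))) ⋈[h=a] σ[e<=4](ρ[e/c](σ[a<2](S))))) → 0
  π[g](γ[e; MAX(d)→g](((U ⋈[h=d] γ[d; MAX(f)→b](σ[f=4](R))) ⋈[h=a] σ[e<=4](ρ[e/c](σ[a<2](S)))))) → 0
  S → 4
  σ[c>7](S) → 1
  ρ[g/a](σ[c>7](S)) → 1
  π[g](ρ[g/a](σ[c>7](S))) → 1
  (π[g](γ[e; MAX(d)→g](((U ⋈[h=d] γ[d; MAX(f)→b](σ[f=4](R))) ⋈[h=a] σ[e<=4](ρ[e/c](σ[a<2](S)))))) ∪ π[g](ρ[g/a](σ[c>7](S)))) → 1

== RESULT ==
g
7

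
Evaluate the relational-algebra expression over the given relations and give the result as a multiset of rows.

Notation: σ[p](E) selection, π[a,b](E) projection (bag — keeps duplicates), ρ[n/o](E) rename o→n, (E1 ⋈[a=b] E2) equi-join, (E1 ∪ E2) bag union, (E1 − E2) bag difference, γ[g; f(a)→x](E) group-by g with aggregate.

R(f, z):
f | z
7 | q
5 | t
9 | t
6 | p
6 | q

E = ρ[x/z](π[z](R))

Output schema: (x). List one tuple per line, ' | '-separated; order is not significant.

Row counts bottom-up:
  R → 5
  π[z](R) → 5
  ρ[x/z](π[z](R)) → 5

== RESULT ==
x
p
q
q
t
t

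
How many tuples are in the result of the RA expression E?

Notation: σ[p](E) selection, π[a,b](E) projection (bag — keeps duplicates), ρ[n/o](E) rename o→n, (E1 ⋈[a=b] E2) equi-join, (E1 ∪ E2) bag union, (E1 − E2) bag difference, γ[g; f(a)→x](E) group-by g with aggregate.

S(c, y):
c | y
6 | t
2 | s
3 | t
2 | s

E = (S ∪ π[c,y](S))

Subexpression sizes:
  S → 4
  S → 4
  π[c,y](S) → 4
  (S ∪ π[c,y](S)) → 8

|E| = 8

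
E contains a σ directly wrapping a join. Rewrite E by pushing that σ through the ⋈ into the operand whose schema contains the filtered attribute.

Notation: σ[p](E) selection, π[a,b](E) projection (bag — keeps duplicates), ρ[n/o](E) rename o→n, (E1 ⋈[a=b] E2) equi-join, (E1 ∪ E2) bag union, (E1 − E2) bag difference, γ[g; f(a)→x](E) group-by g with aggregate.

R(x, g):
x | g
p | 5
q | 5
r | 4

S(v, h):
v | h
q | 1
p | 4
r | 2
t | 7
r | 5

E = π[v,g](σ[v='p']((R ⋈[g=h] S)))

σ filters on v, owned by the right side.
E' = π[v,g]((R ⋈[g=h] σ[v='p'](S)))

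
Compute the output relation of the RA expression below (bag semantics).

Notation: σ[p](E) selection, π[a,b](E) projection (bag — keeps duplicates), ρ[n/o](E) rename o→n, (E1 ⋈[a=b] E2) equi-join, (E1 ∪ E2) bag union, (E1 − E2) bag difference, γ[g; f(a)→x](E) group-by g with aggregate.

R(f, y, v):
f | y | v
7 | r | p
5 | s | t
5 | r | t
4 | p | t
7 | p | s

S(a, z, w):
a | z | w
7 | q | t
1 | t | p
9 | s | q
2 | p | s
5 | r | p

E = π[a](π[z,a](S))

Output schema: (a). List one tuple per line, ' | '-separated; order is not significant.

Per-node cardinality:
  S → 5
  π[z,a](S) → 5
  π[a](π[z,a](S)) → 5

== RESULT ==
a
1
2
5
7
9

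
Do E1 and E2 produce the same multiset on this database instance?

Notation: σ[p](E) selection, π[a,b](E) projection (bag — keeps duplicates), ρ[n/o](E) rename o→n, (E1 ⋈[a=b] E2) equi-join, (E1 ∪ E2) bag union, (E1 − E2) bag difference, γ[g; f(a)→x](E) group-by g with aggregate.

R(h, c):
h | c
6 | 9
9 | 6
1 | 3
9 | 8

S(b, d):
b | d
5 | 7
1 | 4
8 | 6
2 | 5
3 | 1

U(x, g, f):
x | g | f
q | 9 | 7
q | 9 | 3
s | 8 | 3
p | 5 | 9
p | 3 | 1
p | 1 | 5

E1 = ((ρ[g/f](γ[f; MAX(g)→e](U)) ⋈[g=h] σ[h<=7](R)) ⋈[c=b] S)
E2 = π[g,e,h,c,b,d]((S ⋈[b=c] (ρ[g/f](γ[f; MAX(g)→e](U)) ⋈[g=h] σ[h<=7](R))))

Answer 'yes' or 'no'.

E1 per-node cardinality:
  U → 6
  γ[f; MAX(g)→e](U) → 5
  ρ[g/f](γ[f; MAX(g)→e](U)) → 5
  R → 4
  σ[h<=7](R) → 2
  (ρ[g/f](γ[f; MAX(g)→e](U)) ⋈[g=h] σ[h<=7](R)) → 1
  S → 5
  ((ρ[g/f](γ[f; MAX(g)→e](U)) ⋈[g=h] σ[h<=7](R)) ⋈[c=b] S) → 1
E2 per-node cardinality:
  S → 5
  U → 6
  γ[f; MAX(g)→e](U) → 5
  ρ[g/f](γ[f; MAX(g)→e](U)) → 5
  R → 4
  σ[h<=7](R) → 2
  (ρ[g/f](γ[f; MAX(g)→e](U)) ⋈[g=h] σ[h<=7](R)) → 1
  (S ⋈[b=c] (ρ[g/f](γ[f; MAX(g)→e](U)) ⋈[g=h] σ[h<=7](R))) → 1
  π[g,e,h,c,b,d]((S ⋈[b=c] (ρ[g/f](γ[f; MAX(g)→e](U)) ⋈[g=h] σ[h<=7](R)))) → 1

E1 and E2 produce the same multiset:
g | e | h | c | b | d
1 | 3 | 1 | 3 | 3 | 1

yes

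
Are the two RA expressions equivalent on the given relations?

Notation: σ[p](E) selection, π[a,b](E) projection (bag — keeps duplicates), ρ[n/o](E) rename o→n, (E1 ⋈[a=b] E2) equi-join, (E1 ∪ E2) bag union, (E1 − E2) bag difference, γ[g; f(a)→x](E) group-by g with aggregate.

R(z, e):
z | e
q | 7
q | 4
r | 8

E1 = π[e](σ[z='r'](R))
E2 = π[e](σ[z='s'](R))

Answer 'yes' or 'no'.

E1 per-node cardinality:
  R → 3
  σ[z='r'](R) → 1
  π[e](σ[z='r'](R)) → 1
E2 per-node cardinality:
  R → 3
  σ[z='s'](R) → 0
  π[e](σ[z='s'](R)) → 0

E1 result:
e
8
E2 result:
e
(0 rows)
Witness: (8,) appears 1× in E1 but 0× in E2.

no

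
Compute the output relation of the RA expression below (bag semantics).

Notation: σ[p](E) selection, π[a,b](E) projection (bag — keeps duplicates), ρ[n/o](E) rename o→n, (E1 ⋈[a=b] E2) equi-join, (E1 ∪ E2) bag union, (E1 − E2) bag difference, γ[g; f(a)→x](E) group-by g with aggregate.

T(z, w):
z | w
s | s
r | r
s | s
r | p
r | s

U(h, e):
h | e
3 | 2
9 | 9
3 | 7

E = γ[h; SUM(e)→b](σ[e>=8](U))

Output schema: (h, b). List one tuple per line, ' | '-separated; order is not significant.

Subexpression sizes:
  U → 3
  σ[e>=8](U) → 1
  γ[h; SUM(e)→b](σ[e>=8](U)) → 1

== RESULT ==
h | b
9 | 9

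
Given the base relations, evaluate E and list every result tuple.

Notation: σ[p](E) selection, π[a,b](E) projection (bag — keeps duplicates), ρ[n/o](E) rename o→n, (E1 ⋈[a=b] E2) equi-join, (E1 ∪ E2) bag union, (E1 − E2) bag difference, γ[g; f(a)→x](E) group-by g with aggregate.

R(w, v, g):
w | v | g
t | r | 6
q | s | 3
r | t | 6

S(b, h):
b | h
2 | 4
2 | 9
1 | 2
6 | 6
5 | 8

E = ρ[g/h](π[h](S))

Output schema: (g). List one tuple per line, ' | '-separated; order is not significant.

Row counts bottom-up:
  S → 5
  π[h](S) → 5
  ρ[g/h](π[h](S)) → 5

== RESULT ==
g
2
4
6
8
9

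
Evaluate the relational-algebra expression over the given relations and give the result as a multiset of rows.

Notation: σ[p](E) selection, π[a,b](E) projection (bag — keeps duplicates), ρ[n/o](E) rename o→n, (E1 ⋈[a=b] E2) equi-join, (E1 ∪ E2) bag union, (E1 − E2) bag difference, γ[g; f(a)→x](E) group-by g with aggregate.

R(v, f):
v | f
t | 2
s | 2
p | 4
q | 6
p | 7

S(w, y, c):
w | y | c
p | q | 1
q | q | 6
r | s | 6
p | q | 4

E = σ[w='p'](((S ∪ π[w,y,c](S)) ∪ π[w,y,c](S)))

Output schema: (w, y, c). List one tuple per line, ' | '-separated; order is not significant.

Subexpression sizes:
  S → 4
  S → 4
  π[w,y,c](S) → 4
  (S ∪ π[w,y,c](S)) → 8
  S → 4
  π[w,y,c](S) → 4
  ((S ∪ π[w,y,c](S)) ∪ π[w,y,c](S)) → 12
  σ[w='p'](((S ∪ π[w,y,c](S)) ∪ π[w,y,c](S))) → 6

== RESULT ==
w | y | c
p | q | 1
p | q | 1
p | q | 1
p | q | 4
p | q | 4
p | q | 4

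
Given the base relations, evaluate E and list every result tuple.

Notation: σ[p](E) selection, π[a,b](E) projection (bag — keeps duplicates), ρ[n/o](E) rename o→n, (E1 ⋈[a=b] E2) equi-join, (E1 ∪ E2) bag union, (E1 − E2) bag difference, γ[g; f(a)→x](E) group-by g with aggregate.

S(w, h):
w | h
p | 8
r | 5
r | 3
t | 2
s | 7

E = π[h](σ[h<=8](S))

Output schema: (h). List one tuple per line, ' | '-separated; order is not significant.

Stepwise |·|:
  S → 5
  σ[h<=8](S) → 5
  π[h](σ[h<=8](S)) → 5

== RESULT ==
h
2
3
5
7
8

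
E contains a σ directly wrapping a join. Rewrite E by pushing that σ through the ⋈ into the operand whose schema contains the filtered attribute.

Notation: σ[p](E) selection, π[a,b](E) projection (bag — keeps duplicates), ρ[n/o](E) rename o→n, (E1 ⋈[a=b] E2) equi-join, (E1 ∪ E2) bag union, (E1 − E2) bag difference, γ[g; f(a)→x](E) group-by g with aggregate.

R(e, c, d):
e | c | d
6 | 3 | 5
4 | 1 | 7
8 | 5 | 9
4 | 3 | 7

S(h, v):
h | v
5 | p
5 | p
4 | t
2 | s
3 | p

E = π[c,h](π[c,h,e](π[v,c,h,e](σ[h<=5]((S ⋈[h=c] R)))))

σ filters on h, owned by the left side.
E' = π[c,h](π[c,h,e](π[v,c,h,e]((σ[h<=5](S) ⋈[h=c] R))))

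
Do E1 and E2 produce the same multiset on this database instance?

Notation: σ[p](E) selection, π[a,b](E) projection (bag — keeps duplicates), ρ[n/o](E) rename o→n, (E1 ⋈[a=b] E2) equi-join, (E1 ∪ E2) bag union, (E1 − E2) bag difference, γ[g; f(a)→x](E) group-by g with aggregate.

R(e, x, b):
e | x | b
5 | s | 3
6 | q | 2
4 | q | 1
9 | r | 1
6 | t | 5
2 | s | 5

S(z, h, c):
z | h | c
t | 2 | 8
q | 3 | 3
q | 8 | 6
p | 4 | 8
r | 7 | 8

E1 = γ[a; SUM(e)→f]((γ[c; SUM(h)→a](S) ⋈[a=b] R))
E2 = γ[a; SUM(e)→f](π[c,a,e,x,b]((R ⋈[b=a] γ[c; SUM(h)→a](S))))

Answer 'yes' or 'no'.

E1 subexpression sizes:
  S → 5
  γ[c; SUM(h)→a](S) → 3
  R → 6
  (γ[c; SUM(h)→a](S) ⋈[a=b] R) → 1
  γ[a; SUM(e)→f]((γ[c; SUM(h)→a](S) ⋈[a=b] R)) → 1
E2 subexpression sizes:
  R → 6
  S → 5
  γ[c; SUM(h)→a](S) → 3
  (R ⋈[b=a] γ[c; SUM(h)→a](S)) → 1
  π[c,a,e,x,b]((R ⋈[b=a] γ[c; SUM(h)→a](S))) → 1
  γ[a; SUM(e)→f](π[c,a,e,x,b]((R ⋈[b=a] γ[c; SUM(h)→a](S)))) → 1

E1 and E2 produce the same multiset:
a | f
3 | 5

yes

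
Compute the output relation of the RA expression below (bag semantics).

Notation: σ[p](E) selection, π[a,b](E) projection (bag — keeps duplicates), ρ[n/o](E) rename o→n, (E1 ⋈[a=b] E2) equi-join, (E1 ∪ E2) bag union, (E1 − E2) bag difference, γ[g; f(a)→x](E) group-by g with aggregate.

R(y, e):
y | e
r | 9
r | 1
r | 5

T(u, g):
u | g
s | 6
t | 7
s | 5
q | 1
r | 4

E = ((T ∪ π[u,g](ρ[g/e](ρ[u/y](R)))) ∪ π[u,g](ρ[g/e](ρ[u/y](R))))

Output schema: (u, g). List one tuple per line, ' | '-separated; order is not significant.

Subexpression sizes:
  T → 5
  R → 3
  ρ[u/y](R) → 3
  ρ[g/e](ρ[u/y](R)) → 3
  π[u,g](ρ[g/e](ρ[u/y](R))) → 3
  (T ∪ π[u,g](ρ[g/e](ρ[u/y](R)))) → 8
  R → 3
  ρ[u/y](R) → 3
  ρ[g/e](ρ[u/y](R)) → 3
  π[u,g](ρ[g/e](ρ[u/y](R))) → 3
  ((T ∪ π[u,g](ρ[g/e](ρ[u/y](R)))) ∪ π[u,g](ρ[g/e](ρ[u/y](R)))) → 11

== RESULT ==
u | g
q | 1
r | 1
r | 1
r | 4
r | 5
r | 5
r | 9
r | 9
s | 5
s | 6
t | 7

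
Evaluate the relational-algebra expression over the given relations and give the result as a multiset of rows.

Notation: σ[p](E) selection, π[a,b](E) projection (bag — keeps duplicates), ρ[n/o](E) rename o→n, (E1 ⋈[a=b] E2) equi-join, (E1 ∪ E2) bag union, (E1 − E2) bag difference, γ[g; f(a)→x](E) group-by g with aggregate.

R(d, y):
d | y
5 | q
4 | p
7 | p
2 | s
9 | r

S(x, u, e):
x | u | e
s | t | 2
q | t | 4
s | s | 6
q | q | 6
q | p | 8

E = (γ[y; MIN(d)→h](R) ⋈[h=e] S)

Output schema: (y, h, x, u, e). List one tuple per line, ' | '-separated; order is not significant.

Per-node cardinality:
  R → 5
  γ[y; MIN(d)→h](R) → 4
  S → 5
  (γ[y; MIN(d)→h](R) ⋈[h=e] S) → 2

== RESULT ==
y | h | x | u | e
p | 4 | q | t | 4
s | 2 | s | t | 2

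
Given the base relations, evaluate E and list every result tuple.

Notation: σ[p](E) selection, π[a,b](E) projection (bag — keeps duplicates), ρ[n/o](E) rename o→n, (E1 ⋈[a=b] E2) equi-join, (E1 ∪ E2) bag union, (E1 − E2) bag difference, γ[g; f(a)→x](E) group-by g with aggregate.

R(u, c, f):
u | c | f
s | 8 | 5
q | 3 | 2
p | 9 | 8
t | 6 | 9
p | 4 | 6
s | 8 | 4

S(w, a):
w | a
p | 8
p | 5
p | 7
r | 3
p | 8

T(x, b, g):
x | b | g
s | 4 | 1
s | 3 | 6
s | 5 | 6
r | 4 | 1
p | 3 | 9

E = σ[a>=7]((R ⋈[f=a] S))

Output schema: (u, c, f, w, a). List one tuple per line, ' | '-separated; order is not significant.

Row counts bottom-up:
  R → 6
  S → 5
  (R ⋈[f=a] S) → 3
  σ[a>=7]((R ⋈[f=a] S)) → 2

== RESULT ==
u | c | f | w | a
p | 9 | 8 | p | 8
p | 9 | 8 | p | 8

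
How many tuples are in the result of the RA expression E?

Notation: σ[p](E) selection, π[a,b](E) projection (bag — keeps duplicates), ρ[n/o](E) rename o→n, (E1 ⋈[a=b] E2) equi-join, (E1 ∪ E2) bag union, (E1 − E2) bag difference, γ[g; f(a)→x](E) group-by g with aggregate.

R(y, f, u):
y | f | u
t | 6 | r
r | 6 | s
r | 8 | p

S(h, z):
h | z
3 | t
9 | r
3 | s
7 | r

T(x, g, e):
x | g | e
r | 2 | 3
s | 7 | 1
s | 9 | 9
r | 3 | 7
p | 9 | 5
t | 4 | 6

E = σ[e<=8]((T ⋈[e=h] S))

Row counts bottom-up:
  T → 6
  S → 4
  (T ⋈[e=h] S) → 4
  σ[e<=8]((T ⋈[e=h] S)) → 3

|E| = 3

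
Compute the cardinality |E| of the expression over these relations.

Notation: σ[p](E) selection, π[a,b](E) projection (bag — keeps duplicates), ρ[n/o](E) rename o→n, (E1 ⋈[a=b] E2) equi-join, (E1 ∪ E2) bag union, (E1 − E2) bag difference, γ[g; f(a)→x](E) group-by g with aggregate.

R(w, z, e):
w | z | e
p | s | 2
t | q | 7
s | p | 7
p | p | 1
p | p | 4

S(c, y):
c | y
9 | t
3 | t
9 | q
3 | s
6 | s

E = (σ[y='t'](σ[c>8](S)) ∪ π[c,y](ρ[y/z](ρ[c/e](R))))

Subexpression sizes:
  S → 5
  σ[c>8](S) → 2
  σ[y='t'](σ[c>8](S)) → 1
  R → 5
  ρ[c/e](R) → 5
  ρ[y/z](ρ[c/e](R)) → 5
  π[c,y](ρ[y/z](ρ[c/e](R))) → 5
  (σ[y='t'](σ[c>8](S)) ∪ π[c,y](ρ[y/z](ρ[c/e](R)))) → 6

|E| = 6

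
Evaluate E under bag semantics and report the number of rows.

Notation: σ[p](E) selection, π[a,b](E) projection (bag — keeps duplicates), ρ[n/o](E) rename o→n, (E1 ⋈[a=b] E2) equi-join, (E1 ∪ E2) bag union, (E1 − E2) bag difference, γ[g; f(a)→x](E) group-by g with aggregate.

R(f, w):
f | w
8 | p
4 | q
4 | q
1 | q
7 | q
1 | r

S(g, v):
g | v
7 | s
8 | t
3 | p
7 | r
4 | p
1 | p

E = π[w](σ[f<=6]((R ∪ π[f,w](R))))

Row counts bottom-up:
  R → 6
  R → 6
  π[f,w](R) → 6
  (R ∪ π[f,w](R)) → 12
  σ[f<=6]((R ∪ π[f,w](R))) → 8
  π[w](σ[f<=6]((R ∪ π[f,w](R)))) → 8

|E| = 8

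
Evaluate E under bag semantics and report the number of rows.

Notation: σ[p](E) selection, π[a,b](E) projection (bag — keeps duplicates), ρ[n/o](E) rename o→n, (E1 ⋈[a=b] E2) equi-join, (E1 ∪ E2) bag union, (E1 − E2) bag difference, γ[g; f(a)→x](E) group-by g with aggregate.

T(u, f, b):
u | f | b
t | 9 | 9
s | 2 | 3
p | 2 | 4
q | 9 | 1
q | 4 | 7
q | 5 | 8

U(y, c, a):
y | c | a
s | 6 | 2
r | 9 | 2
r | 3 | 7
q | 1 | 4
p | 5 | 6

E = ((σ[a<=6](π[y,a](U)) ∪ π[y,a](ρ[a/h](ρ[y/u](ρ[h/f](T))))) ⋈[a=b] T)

Per-node cardinality:
  U → 5
  π[y,a](U) → 5
  σ[a<=6](π[y,a](U)) → 4
  T → 6
  ρ[h/f](T) → 6
  ρ[y/u](ρ[h/f](T)) → 6
  ρ[a/h](ρ[y/u](ρ[h/f](T))) → 6
  π[y,a](ρ[a/h](ρ[y/u](ρ[h/f](T)))) → 6
  (σ[a<=6](π[y,a](U)) ∪ π[y,a](ρ[a/h](ρ[y/u](ρ[h/f](T))))) → 10
  T → 6
  ((σ[a<=6](π[y,a](U)) ∪ π[y,a](ρ[a/h](ρ[y/u](ρ[h/f](T))))) ⋈[a=b] T) → 4

|E| = 4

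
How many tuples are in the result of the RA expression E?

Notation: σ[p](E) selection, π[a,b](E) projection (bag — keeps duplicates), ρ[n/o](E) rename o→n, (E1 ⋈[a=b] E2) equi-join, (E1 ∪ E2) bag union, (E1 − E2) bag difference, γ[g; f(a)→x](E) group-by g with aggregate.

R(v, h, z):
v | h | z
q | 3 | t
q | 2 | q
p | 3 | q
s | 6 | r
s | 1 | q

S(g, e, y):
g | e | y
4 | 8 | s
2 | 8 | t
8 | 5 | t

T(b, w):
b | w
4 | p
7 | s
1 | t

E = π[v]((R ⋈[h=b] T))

Stepwise |·|:
  R → 5
  T → 3
  (R ⋈[h=b] T) → 1
  π[v]((R ⋈[h=b] T)) → 1

|E| = 1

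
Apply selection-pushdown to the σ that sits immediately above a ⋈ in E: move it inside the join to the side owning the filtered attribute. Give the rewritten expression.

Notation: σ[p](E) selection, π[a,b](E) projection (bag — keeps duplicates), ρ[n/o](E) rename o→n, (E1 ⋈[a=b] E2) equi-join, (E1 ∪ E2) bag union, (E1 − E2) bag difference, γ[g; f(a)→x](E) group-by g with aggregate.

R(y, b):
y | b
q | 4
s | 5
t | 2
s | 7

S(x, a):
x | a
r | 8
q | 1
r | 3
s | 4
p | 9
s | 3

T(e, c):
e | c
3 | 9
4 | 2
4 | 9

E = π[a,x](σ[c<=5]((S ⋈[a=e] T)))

σ filters on c, owned by the right side.
E' = π[a,x]((S ⋈[a=e] σ[c<=5](T)))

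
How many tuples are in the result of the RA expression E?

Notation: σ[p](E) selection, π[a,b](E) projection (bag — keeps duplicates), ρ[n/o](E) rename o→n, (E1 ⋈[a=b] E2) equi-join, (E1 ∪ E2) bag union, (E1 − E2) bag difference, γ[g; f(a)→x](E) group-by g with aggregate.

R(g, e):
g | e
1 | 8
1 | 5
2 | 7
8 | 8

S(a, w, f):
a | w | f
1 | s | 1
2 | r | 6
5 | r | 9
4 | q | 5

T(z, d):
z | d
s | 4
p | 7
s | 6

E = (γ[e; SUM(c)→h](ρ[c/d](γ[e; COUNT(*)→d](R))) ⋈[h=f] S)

Subexpression sizes:
  R → 4
  γ[e; COUNT(*)→d](R) → 3
  ρ[c/d](γ[e; COUNT(*)→d](R)) → 3
  γ[e; SUM(c)→h](ρ[c/d](γ[e; COUNT(*)→d](R))) → 3
  S → 4
  (γ[e; SUM(c)→h](ρ[c/d](γ[e; COUNT(*)→d](R))) ⋈[h=f] S) → 2

|E| = 2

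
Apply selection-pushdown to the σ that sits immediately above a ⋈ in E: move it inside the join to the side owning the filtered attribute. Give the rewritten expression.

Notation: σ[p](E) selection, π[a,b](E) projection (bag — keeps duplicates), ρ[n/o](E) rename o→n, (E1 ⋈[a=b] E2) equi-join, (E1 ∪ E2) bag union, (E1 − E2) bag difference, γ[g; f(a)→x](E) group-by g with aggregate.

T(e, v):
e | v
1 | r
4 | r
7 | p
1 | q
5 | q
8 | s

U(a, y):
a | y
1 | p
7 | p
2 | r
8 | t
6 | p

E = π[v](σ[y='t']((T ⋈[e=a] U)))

σ filters on y, owned by the right side.
E' = π[v]((T ⋈[e=a] σ[y='t'](U)))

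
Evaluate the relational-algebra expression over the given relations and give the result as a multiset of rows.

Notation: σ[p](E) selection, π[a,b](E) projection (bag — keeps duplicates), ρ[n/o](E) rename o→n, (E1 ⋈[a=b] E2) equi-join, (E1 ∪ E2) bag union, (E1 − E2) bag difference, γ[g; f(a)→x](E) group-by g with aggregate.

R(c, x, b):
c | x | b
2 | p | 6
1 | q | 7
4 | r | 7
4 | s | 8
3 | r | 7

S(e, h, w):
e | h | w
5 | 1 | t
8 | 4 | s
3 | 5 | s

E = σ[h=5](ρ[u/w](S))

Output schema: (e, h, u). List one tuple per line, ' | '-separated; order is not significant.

Per-node cardinality:
  S → 3
  ρ[u/w](S) → 3
  σ[h=5](ρ[u/w](S)) → 1

== RESULT ==
e | h | u
3 | 5 | s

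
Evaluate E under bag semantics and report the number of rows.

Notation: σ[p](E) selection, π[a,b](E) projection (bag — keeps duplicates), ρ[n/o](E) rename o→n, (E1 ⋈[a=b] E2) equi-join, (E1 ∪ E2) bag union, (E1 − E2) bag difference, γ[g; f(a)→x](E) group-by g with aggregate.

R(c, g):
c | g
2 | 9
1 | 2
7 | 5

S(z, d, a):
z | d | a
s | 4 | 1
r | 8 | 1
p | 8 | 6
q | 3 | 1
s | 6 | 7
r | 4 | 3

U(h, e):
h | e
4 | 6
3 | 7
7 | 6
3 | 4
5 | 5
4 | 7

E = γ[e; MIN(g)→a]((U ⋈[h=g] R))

Per-node cardinality:
  U → 6
  R → 3
  (U ⋈[h=g] R) → 1
  γ[e; MIN(g)→a]((U ⋈[h=g] R)) → 1

|E| = 1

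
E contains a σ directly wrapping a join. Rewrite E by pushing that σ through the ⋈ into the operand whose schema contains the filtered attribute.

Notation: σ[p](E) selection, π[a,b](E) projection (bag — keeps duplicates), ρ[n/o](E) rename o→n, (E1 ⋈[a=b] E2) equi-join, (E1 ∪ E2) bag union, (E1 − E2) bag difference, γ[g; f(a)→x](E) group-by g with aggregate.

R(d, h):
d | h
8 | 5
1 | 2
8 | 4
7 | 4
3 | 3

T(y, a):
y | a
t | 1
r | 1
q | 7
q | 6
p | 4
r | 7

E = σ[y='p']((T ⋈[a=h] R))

σ filters on y, owned by the left side.
E' = (σ[y='p'](T) ⋈[a=h] R)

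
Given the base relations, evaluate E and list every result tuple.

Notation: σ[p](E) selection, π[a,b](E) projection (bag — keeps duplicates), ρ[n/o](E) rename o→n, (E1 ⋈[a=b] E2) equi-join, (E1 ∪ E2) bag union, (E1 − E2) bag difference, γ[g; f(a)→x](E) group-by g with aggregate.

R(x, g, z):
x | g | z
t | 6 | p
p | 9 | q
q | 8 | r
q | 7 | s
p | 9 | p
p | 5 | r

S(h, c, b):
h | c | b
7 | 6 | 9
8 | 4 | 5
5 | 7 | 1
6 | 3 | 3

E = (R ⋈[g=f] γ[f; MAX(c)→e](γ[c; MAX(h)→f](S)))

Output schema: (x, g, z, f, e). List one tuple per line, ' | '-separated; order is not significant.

Subexpression sizes:
  R → 6
  S → 4
  γ[c; MAX(h)→f](S) → 4
  γ[f; MAX(c)→e](γ[c; MAX(h)→f](S)) → 4
  (R ⋈[g=f] γ[f; MAX(c)→e](γ[c; MAX(h)→f](S))) → 4

== RESULT ==
x | g | z | f | e
p | 5 | r | 5 | 7
q | 7 | s | 7 | 6
q | 8 | r | 8 | 4
t | 6 | p | 6 | 3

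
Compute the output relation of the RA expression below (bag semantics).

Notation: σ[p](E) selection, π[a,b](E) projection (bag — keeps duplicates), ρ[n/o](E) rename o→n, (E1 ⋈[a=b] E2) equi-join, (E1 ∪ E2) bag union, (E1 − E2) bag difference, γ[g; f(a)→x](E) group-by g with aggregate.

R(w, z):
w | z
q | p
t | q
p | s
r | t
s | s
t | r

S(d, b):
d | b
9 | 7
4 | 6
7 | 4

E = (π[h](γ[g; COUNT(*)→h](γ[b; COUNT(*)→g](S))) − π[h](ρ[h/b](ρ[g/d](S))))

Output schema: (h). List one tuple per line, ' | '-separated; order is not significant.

Stepwise |·|:
  S → 3
  γ[b; COUNT(*)→g](S) → 3
  γ[g; COUNT(*)→h](γ[b; COUNT(*)→g](S)) → 1
  π[h](γ[g; COUNT(*)→h](γ[b; COUNT(*)→g](S))) → 1
  S → 3
  ρ[g/d](S) → 3
  ρ[h/b](ρ[g/d](S)) → 3
  π[h](ρ[h/b](ρ[g/d](S))) → 3
  (π[h](γ[g; COUNT(*)→h](γ[b; COUNT(*)→g](S))) − π[h](ρ[h/b](ρ[g/d](S)))) → 1

== RESULT ==
h
3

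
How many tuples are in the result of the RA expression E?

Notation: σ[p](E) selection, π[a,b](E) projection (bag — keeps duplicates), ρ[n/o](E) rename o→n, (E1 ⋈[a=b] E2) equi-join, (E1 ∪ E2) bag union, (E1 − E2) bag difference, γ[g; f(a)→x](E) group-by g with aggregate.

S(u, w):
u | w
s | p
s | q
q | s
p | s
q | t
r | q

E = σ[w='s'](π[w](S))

Row counts bottom-up:
  S → 6
  π[w](S) → 6
  σ[w='s'](π[w](S)) → 2

|E| = 2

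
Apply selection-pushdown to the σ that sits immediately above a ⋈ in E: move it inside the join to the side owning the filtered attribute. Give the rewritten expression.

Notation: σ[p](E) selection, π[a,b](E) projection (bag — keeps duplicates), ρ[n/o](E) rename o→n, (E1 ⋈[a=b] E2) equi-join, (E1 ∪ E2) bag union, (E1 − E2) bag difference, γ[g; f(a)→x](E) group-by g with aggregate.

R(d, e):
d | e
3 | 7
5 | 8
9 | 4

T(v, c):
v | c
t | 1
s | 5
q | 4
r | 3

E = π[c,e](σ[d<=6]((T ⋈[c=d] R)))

σ filters on d, owned by the right side.
E' = π[c,e]((T ⋈[c=d] σ[d<=6](R)))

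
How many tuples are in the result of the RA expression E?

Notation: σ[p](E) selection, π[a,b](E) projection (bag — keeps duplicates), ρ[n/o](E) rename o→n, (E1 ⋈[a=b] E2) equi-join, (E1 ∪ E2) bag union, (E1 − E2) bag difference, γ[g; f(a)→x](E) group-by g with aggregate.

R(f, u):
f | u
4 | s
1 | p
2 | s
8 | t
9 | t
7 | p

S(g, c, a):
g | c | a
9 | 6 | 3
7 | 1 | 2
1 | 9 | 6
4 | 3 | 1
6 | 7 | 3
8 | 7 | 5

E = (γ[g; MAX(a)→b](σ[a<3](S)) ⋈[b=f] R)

Per-node cardinality:
  S → 6
  σ[a<3](S) → 2
  γ[g; MAX(a)→b](σ[a<3](S)) → 2
  R → 6
  (γ[g; MAX(a)→b](σ[a<3](S)) ⋈[b=f] R) → 2

|E| = 2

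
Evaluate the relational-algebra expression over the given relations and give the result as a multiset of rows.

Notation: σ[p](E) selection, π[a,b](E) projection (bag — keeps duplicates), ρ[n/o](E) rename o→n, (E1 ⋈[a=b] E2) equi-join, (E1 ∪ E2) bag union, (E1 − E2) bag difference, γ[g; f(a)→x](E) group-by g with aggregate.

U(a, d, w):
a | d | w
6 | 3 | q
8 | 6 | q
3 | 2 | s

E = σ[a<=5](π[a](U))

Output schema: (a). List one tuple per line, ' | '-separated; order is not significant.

Per-node cardinality:
  U → 3
  π[a](U) → 3
  σ[a<=5](π[a](U)) → 1

== RESULT ==
a
3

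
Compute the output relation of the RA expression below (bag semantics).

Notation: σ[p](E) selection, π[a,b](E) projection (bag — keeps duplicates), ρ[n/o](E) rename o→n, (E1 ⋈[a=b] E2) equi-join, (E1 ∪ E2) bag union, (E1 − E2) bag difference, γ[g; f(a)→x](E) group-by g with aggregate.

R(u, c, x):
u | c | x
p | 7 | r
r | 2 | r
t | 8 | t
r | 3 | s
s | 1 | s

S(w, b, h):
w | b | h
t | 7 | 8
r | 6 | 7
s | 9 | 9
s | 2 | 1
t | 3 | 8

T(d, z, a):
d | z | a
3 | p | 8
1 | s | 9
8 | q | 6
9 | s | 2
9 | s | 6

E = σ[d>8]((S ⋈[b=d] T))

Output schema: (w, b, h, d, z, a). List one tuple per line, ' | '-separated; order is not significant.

Subexpression sizes:
  S → 5
  T → 5
  (S ⋈[b=d] T) → 3
  σ[d>8]((S ⋈[b=d] T)) → 2

== RESULT ==
w | b | h | d | z | a
s | 9 | 9 | 9 | s | 2
s | 9 | 9 | 9 | s | 6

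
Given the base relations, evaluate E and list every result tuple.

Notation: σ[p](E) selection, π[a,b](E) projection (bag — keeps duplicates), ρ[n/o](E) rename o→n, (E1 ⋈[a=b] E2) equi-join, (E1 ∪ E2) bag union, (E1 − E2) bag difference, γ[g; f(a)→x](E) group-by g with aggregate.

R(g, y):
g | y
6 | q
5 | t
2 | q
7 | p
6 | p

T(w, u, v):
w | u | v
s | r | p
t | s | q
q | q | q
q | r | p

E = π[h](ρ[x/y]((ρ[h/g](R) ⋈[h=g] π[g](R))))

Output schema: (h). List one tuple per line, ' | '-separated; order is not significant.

Subexpression sizes:
  R → 5
  ρ[h/g](R) → 5
  R → 5
  π[g](R) → 5
  (ρ[h/g](R) ⋈[h=g] π[g](R)) → 7
  ρ[x/y]((ρ[h/g](R) ⋈[h=g] π[g](R))) → 7
  π[h](ρ[x/y]((ρ[h/g](R) ⋈[h=g] π[g](R)))) → 7

== RESULT ==
h
2
5
6
6
6
6
7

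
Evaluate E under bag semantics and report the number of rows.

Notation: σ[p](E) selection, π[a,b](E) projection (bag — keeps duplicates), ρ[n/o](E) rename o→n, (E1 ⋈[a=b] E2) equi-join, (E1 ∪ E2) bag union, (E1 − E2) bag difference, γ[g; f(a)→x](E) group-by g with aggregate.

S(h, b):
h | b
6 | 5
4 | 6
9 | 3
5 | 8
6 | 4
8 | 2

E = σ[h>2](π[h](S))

Subexpression sizes:
  S → 6
  π[h](S) → 6
  σ[h>2](π[h](S)) → 6

|E| = 6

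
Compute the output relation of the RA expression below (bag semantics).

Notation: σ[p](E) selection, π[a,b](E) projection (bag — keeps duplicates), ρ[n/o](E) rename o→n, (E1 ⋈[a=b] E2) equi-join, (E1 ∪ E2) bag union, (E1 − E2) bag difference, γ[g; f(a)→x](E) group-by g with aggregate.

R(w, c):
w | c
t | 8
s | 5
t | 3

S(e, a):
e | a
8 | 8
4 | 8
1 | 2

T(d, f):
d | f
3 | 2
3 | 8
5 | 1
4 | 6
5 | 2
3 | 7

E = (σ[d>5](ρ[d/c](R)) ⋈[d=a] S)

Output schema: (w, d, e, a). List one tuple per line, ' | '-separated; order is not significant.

Row counts bottom-up:
  R → 3
  ρ[d/c](R) → 3
  σ[d>5](ρ[d/c](R)) → 1
  S → 3
  (σ[d>5](ρ[d/c](R)) ⋈[d=a] S) → 2

== RESULT ==
w | d | e | a
t | 8 | 4 | 8
t | 8 | 8 | 8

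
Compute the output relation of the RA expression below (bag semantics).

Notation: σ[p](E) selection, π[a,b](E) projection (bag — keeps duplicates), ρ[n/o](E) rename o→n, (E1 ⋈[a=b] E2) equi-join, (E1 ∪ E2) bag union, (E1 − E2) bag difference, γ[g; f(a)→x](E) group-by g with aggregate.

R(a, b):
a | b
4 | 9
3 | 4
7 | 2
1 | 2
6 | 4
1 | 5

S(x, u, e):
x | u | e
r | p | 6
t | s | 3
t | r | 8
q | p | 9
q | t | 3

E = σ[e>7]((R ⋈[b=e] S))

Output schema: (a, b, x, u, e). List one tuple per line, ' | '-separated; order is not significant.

Per-node cardinality:
  R → 6
  S → 5
  (R ⋈[b=e] S) → 1
  σ[e>7]((R ⋈[b=e] S)) → 1

== RESULT ==
a | b | x | u | e
4 | 9 | q | p | 9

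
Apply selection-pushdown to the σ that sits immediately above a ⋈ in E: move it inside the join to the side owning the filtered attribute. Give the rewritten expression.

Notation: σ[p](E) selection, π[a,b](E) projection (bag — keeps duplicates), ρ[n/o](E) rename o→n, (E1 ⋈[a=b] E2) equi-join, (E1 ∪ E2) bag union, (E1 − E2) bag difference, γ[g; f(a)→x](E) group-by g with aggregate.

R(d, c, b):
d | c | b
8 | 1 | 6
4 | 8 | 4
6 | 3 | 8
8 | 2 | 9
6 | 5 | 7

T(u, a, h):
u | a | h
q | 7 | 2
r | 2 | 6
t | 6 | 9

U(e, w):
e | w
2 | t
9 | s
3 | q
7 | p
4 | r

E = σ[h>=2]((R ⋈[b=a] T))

σ filters on h, owned by the right side.
E' = (R ⋈[b=a] σ[h>=2](T))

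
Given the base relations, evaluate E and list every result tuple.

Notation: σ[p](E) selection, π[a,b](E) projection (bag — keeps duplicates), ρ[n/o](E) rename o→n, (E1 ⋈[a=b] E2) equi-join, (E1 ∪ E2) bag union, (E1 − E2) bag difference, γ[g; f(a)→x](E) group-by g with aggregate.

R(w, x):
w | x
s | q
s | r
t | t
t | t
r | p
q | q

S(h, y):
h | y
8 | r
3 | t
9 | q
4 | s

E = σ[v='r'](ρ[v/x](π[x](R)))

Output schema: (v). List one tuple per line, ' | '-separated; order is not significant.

Subexpression sizes:
  R → 6
  π[x](R) → 6
  ρ[v/x](π[x](R)) → 6
  σ[v='r'](ρ[v/x](π[x](R))) → 1

== RESULT ==
v
r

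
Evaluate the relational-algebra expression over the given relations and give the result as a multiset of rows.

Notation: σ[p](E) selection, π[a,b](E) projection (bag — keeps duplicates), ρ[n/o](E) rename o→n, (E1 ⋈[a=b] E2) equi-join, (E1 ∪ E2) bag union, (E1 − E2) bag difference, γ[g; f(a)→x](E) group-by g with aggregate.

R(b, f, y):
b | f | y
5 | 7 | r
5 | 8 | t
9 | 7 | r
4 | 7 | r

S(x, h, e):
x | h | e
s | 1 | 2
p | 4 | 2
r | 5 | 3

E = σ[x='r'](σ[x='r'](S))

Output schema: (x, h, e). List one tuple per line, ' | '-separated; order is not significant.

Per-node cardinality:
  S → 3
  σ[x='r'](S) → 1
  σ[x='r'](σ[x='r'](S)) → 1

== RESULT ==
x | h | e
r | 5 | 3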